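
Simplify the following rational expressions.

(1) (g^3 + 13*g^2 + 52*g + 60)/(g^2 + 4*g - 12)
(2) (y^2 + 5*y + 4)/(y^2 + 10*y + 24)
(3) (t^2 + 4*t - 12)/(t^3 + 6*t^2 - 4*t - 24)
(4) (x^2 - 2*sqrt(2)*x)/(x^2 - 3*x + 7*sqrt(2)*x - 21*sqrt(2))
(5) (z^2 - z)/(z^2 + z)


(1) = (g^2 + 7*g + 10)/(g - 2)
(2) = (y + 1)/(y + 6)
(3) = 1/(t + 2)
(4) = (x^2 - 2*sqrt(2)*x)/(x^2 + x*(-3 + 7*sqrt(2)) - 21*sqrt(2))
(5) = (z - 1)/(z + 1)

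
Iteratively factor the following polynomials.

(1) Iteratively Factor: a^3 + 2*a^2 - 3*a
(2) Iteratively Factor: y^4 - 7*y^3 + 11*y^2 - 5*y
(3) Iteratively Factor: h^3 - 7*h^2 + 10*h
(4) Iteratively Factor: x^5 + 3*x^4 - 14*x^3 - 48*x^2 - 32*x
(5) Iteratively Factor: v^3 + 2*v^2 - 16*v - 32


(1) = (a - 1)*(a^2 + 3*a) = (a - 1)*(a + 3)*(a)
(2) = (y - 5)*(y^3 - 2*y^2 + y) = (y - 5)*(y - 1)*(y^2 - y) = y*(y - 5)*(y - 1)*(y - 1)
(3) = (h - 5)*(h^2 - 2*h) = h*(h - 5)*(h - 2)
(4) = (x)*(x^4 + 3*x^3 - 14*x^2 - 48*x - 32) = x*(x + 1)*(x^3 + 2*x^2 - 16*x - 32) = x*(x - 4)*(x + 1)*(x^2 + 6*x + 8) = x*(x - 4)*(x + 1)*(x + 4)*(x + 2)
(5) = (v + 4)*(v^2 - 2*v - 8) = (v - 4)*(v + 4)*(v + 2)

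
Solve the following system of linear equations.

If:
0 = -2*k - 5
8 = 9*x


Then:
k = -5/2
x = 8/9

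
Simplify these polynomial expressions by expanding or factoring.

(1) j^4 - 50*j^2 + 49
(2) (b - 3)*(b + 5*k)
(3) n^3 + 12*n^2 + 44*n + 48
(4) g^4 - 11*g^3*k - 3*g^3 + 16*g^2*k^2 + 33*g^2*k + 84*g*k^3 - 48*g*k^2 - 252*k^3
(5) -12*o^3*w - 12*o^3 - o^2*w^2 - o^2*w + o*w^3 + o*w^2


(1) = (j - 7)*(j - 1)*(j + 1)*(j + 7)
(2) = b^2 + 5*b*k - 3*b - 15*k
(3) = (n + 2)*(n + 4)*(n + 6)
(4) = (g - 3)*(g - 7*k)*(g - 6*k)*(g + 2*k)
(5) = (-4*o + w)*(3*o + w)*(o*w + o)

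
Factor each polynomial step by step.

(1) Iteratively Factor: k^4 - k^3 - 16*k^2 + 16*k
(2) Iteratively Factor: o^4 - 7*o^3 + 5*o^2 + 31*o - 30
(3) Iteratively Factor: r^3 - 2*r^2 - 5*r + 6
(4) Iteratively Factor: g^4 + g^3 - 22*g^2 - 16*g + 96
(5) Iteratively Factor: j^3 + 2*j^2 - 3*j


(1) = (k)*(k^3 - k^2 - 16*k + 16) = k*(k - 1)*(k^2 - 16) = k*(k - 1)*(k + 4)*(k - 4)
(2) = (o - 5)*(o^3 - 2*o^2 - 5*o + 6) = (o - 5)*(o - 1)*(o^2 - o - 6) = (o - 5)*(o - 3)*(o - 1)*(o + 2)
(3) = (r - 3)*(r^2 + r - 2) = (r - 3)*(r + 2)*(r - 1)
(4) = (g + 3)*(g^3 - 2*g^2 - 16*g + 32) = (g - 4)*(g + 3)*(g^2 + 2*g - 8) = (g - 4)*(g - 2)*(g + 3)*(g + 4)
(5) = (j - 1)*(j^2 + 3*j) = j*(j - 1)*(j + 3)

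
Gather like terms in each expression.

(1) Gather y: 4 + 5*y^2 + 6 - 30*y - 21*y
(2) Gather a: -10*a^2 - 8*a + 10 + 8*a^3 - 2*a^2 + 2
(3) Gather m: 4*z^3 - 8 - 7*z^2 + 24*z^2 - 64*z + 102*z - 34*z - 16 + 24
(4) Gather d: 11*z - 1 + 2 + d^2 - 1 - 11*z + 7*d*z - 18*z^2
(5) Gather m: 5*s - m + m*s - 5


(1) = 5*y^2 - 51*y + 10
(2) = 8*a^3 - 12*a^2 - 8*a + 12
(3) = 4*z^3 + 17*z^2 + 4*z
(4) = d^2 + 7*d*z - 18*z^2
(5) = m*(s - 1) + 5*s - 5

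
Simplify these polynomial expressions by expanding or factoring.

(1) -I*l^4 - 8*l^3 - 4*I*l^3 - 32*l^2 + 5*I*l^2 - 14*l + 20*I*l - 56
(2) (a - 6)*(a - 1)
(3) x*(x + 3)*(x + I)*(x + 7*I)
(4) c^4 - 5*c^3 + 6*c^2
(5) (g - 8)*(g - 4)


(1) = (l + 4)*(l - 7*I)*(l - 2*I)*(-I*l + 1)
(2) = a^2 - 7*a + 6
(3) = x^4 + 3*x^3 + 8*I*x^3 - 7*x^2 + 24*I*x^2 - 21*x
(4) = c^2*(c - 3)*(c - 2)
(5) = g^2 - 12*g + 32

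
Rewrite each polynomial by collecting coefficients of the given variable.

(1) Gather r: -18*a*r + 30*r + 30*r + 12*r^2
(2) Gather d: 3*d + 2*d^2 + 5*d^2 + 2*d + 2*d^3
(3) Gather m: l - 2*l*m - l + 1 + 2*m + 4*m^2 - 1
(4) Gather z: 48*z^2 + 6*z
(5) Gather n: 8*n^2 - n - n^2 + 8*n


(1) = 12*r^2 + r*(60 - 18*a)
(2) = 2*d^3 + 7*d^2 + 5*d
(3) = 4*m^2 + m*(2 - 2*l)
(4) = 48*z^2 + 6*z
(5) = 7*n^2 + 7*n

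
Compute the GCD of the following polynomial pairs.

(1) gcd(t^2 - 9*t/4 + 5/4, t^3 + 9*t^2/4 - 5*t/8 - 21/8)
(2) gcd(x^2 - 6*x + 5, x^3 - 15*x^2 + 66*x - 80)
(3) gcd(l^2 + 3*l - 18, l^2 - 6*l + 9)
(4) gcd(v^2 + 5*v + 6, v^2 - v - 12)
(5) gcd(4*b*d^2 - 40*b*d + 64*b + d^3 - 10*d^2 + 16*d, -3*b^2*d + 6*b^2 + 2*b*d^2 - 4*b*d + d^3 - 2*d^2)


(1) = gcd((t - 5/4)*(t - 1), (t - 1)*(t + 3/2)*(t + 7/4)) = t - 1
(2) = gcd((x - 5)*(x - 1), (x - 8)*(x - 5)*(x - 2)) = x - 5
(3) = l - 3
(4) = gcd((v + 2)*(v + 3), (v - 4)*(v + 3)) = v + 3
(5) = gcd((4*b + d)*(d - 8)*(d - 2), (-b + d)*(3*b + d)*(d - 2)) = d - 2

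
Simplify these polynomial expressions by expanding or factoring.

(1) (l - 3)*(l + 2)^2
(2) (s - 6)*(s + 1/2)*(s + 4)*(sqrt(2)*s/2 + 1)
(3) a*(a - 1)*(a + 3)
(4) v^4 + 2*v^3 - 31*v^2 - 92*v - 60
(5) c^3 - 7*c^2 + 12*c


(1) = l^3 + l^2 - 8*l - 12
(2) = sqrt(2)*s^4/2 - 3*sqrt(2)*s^3/4 + s^3 - 25*sqrt(2)*s^2/2 - 3*s^2/2 - 25*s - 6*sqrt(2)*s - 12
(3) = a^3 + 2*a^2 - 3*a
(4) = (v - 6)*(v + 1)*(v + 2)*(v + 5)
(5) = c*(c - 4)*(c - 3)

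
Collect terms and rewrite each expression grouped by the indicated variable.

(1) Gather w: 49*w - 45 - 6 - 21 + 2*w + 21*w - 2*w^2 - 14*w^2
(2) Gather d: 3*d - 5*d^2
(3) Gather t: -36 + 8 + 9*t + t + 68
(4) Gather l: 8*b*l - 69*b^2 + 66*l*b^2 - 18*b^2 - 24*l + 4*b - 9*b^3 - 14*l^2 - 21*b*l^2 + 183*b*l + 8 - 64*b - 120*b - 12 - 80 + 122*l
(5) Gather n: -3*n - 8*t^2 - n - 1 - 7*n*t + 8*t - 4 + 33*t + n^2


(1) = -16*w^2 + 72*w - 72
(2) = -5*d^2 + 3*d
(3) = 10*t + 40
(4) = -9*b^3 - 87*b^2 - 180*b + l^2*(-21*b - 14) + l*(66*b^2 + 191*b + 98) - 84
(5) = n^2 + n*(-7*t - 4) - 8*t^2 + 41*t - 5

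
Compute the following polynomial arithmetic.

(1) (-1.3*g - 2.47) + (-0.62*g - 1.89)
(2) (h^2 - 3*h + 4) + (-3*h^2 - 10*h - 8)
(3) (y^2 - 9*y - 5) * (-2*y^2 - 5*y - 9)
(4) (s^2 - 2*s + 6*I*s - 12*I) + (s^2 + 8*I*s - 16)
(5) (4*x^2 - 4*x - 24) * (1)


(1) = -1.92*g - 4.36
(2) = -2*h^2 - 13*h - 4
(3) = -2*y^4 + 13*y^3 + 46*y^2 + 106*y + 45
(4) = 2*s^2 - 2*s + 14*I*s - 16 - 12*I
(5) = 4*x^2 - 4*x - 24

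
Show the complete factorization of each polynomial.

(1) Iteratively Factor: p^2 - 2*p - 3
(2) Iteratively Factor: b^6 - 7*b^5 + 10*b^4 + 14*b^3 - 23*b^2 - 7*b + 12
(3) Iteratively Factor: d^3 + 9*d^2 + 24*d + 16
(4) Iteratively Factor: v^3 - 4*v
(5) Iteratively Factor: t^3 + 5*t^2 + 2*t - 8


(1) = (p + 1)*(p - 3)
(2) = (b - 1)*(b^5 - 6*b^4 + 4*b^3 + 18*b^2 - 5*b - 12) = (b - 1)*(b + 1)*(b^4 - 7*b^3 + 11*b^2 + 7*b - 12) = (b - 4)*(b - 1)*(b + 1)*(b^3 - 3*b^2 - b + 3) = (b - 4)*(b - 1)*(b + 1)^2*(b^2 - 4*b + 3) = (b - 4)*(b - 3)*(b - 1)*(b + 1)^2*(b - 1)
(3) = (d + 1)*(d^2 + 8*d + 16) = (d + 1)*(d + 4)*(d + 4)
(4) = (v)*(v^2 - 4) = v*(v - 2)*(v + 2)
(5) = (t + 4)*(t^2 + t - 2) = (t + 2)*(t + 4)*(t - 1)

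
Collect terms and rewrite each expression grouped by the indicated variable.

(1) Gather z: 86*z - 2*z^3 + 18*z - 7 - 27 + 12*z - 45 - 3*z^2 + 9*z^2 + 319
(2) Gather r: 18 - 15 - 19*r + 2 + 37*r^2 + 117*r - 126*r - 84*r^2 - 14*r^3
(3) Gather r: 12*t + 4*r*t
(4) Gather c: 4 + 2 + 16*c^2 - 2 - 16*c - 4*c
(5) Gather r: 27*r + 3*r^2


(1) = -2*z^3 + 6*z^2 + 116*z + 240
(2) = -14*r^3 - 47*r^2 - 28*r + 5
(3) = 4*r*t + 12*t
(4) = 16*c^2 - 20*c + 4
(5) = 3*r^2 + 27*r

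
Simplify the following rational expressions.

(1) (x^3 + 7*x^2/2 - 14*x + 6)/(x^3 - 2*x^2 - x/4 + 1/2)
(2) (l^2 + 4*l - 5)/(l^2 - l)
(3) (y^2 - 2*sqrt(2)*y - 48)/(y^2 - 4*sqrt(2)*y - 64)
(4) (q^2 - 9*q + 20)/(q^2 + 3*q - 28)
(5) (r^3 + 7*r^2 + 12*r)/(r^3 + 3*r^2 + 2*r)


(1) = (2*x + 12)/(2*x + 1)
(2) = (l + 5)/l
(3) = (y - 6*sqrt(2))/(y - 8*sqrt(2))
(4) = (q - 5)/(q + 7)
(5) = (r^2 + 7*r + 12)/(r^2 + 3*r + 2)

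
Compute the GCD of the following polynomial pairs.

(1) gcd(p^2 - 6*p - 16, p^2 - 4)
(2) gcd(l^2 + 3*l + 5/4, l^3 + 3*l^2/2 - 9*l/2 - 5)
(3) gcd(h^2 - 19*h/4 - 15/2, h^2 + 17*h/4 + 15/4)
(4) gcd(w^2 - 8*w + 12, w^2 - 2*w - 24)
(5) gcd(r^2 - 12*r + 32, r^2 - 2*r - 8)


(1) = p + 2
(2) = gcd((l + 1/2)*(l + 5/2), (l - 2)*(l + 1)*(l + 5/2)) = l + 5/2
(3) = h + 5/4
(4) = gcd((w - 6)*(w - 2), (w - 6)*(w + 4)) = w - 6
(5) = r - 4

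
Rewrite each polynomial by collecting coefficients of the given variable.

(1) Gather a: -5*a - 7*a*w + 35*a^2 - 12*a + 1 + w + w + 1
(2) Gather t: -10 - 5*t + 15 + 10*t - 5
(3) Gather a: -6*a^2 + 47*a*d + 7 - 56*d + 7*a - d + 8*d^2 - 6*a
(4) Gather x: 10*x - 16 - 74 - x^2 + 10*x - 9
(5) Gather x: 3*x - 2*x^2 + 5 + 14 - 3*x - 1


(1) = 35*a^2 + a*(-7*w - 17) + 2*w + 2
(2) = 5*t
(3) = -6*a^2 + a*(47*d + 1) + 8*d^2 - 57*d + 7
(4) = -x^2 + 20*x - 99
(5) = 18 - 2*x^2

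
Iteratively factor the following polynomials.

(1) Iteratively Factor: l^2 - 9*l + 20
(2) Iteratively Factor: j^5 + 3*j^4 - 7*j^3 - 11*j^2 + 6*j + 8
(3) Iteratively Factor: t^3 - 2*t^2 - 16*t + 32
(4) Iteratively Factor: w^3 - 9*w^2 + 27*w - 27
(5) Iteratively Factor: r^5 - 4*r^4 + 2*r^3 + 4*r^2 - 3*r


(1) = (l - 4)*(l - 5)
(2) = (j + 4)*(j^4 - j^3 - 3*j^2 + j + 2) = (j - 2)*(j + 4)*(j^3 + j^2 - j - 1) = (j - 2)*(j + 1)*(j + 4)*(j^2 - 1) = (j - 2)*(j + 1)^2*(j + 4)*(j - 1)
(3) = (t - 2)*(t^2 - 16) = (t - 4)*(t - 2)*(t + 4)
(4) = (w - 3)*(w^2 - 6*w + 9) = (w - 3)^2*(w - 3)
(5) = (r - 1)*(r^4 - 3*r^3 - r^2 + 3*r) = (r - 1)*(r + 1)*(r^3 - 4*r^2 + 3*r) = r*(r - 1)*(r + 1)*(r^2 - 4*r + 3) = r*(r - 3)*(r - 1)*(r + 1)*(r - 1)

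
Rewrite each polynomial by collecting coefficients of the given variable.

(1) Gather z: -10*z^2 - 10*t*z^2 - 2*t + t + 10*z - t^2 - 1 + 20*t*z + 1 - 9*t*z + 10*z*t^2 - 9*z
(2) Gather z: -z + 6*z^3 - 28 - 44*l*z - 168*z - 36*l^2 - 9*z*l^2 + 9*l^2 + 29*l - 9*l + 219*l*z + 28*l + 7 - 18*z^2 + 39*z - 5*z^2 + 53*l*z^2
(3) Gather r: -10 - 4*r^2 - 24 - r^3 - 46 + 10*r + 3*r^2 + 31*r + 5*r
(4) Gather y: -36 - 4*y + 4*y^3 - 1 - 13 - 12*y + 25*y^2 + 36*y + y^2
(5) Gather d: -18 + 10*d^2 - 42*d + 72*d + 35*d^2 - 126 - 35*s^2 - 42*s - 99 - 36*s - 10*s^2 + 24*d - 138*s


(1) = -t^2 - t + z^2*(-10*t - 10) + z*(10*t^2 + 11*t + 1)
(2) = -27*l^2 + 48*l + 6*z^3 + z^2*(53*l - 23) + z*(-9*l^2 + 175*l - 130) - 21
(3) = -r^3 - r^2 + 46*r - 80
(4) = 4*y^3 + 26*y^2 + 20*y - 50
(5) = 45*d^2 + 54*d - 45*s^2 - 216*s - 243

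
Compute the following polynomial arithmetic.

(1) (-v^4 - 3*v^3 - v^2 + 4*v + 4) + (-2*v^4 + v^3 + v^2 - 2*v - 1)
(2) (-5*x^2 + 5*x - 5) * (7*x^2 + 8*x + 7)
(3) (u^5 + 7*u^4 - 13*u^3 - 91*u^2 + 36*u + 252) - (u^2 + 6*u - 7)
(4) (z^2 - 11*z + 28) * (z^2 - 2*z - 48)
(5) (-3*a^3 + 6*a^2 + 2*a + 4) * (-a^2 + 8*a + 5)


(1) = -3*v^4 - 2*v^3 + 2*v + 3
(2) = -35*x^4 - 5*x^3 - 30*x^2 - 5*x - 35
(3) = u^5 + 7*u^4 - 13*u^3 - 92*u^2 + 30*u + 259
(4) = z^4 - 13*z^3 + 2*z^2 + 472*z - 1344
(5) = 3*a^5 - 30*a^4 + 31*a^3 + 42*a^2 + 42*a + 20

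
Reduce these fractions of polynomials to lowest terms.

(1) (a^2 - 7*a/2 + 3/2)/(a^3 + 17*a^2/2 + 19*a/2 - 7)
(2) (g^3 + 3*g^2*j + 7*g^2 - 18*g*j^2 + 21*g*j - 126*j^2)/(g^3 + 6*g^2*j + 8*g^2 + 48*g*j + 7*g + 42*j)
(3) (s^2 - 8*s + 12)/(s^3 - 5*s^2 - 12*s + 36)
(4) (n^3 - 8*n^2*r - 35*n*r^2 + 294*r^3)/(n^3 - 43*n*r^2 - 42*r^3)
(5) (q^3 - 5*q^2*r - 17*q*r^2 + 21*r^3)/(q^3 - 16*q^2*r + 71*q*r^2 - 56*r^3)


(1) = (a - 3)/(a^2 + 9*a + 14)
(2) = (g - 3*j)/(g + 1)
(3) = 1/(s + 3)
(4) = (n - 7*r)/(n + r)
(5) = (q + 3*r)/(q - 8*r)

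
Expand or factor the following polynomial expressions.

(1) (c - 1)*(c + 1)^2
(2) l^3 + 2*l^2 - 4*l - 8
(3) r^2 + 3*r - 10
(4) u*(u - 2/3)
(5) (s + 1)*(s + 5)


(1) = c^3 + c^2 - c - 1
(2) = (l - 2)*(l + 2)^2
(3) = (r - 2)*(r + 5)
(4) = u^2 - 2*u/3
(5) = s^2 + 6*s + 5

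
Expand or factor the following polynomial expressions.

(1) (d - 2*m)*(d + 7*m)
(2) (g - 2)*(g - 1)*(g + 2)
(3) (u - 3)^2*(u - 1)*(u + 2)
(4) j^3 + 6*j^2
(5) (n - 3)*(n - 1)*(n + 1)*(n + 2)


(1) = d^2 + 5*d*m - 14*m^2
(2) = g^3 - g^2 - 4*g + 4
(3) = u^4 - 5*u^3 + u^2 + 21*u - 18
(4) = j^2*(j + 6)
(5) = n^4 - n^3 - 7*n^2 + n + 6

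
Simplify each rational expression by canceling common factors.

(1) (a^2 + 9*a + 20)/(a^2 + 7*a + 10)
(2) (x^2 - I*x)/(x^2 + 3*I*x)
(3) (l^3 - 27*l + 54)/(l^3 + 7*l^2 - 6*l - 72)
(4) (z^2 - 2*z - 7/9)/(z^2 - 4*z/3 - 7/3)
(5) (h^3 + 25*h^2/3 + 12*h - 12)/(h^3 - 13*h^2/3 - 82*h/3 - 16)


(1) = (a + 4)/(a + 2)
(2) = (x - I)/(x + 3*I)
(3) = (l - 3)/(l + 4)
(4) = (3*z + 1)/(3*z + 3)
(5) = (3*h^2 + 16*h - 12)/(3*h^2 - 22*h - 16)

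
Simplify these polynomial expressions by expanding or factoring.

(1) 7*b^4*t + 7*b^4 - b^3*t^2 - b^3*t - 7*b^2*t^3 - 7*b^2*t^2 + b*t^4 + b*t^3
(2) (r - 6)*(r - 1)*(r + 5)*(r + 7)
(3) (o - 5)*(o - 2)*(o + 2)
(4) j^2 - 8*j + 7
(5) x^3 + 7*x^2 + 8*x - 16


(1) = (-7*b + t)*(-b + t)*(b + t)*(b*t + b)
(2) = r^4 + 5*r^3 - 43*r^2 - 173*r + 210
(3) = o^3 - 5*o^2 - 4*o + 20
(4) = (j - 7)*(j - 1)
(5) = (x - 1)*(x + 4)^2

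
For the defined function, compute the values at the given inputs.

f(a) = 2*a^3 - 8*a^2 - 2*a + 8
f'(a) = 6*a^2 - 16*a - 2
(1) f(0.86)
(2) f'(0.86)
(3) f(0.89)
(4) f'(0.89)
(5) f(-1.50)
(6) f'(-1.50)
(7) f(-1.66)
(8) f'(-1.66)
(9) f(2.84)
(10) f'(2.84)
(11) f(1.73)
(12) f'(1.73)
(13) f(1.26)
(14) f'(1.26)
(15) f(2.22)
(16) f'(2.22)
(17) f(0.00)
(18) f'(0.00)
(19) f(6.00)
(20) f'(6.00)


(1) = 1.64
(2) = -11.32
(3) = 1.29
(4) = -11.49
(5) = -13.75
(6) = 35.50
(7) = -19.87
(8) = 41.09
(9) = -16.39
(10) = 0.95
(11) = -9.05
(12) = -11.72
(13) = -3.22
(14) = -12.63
(15) = -13.99
(16) = -7.95
(17) = 8.00
(18) = -2.00
(19) = 140.00
(20) = 118.00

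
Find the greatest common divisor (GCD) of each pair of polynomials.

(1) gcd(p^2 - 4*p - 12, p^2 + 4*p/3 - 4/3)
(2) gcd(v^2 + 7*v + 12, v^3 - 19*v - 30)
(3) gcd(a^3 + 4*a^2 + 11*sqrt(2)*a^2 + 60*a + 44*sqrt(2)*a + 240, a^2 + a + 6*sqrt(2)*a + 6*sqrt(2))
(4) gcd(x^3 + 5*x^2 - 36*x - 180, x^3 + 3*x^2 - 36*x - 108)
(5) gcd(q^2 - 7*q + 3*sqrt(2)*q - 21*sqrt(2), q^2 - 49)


(1) = gcd((p - 6)*(p + 2), (p - 2/3)*(p + 2)) = p + 2
(2) = v + 3
(3) = a + 6*sqrt(2)
(4) = x^2 - 36
(5) = gcd((q - 7)*(q + 3*sqrt(2)), (q - 7)*(q + 7)) = q - 7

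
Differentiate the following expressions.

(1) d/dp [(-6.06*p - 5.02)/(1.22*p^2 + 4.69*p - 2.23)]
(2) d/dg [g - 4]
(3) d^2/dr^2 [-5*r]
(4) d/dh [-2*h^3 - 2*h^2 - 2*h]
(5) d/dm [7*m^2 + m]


(1) = (7.3932*p^2 + 12.2488*p + 37.0576)/(1.4884*p^4 + 11.4436*p^3 + 16.5549*p^2 - 20.9174*p + 4.9729)
(2) = 1
(3) = 0
(4) = -6*h^2 - 4*h - 2
(5) = 14*m + 1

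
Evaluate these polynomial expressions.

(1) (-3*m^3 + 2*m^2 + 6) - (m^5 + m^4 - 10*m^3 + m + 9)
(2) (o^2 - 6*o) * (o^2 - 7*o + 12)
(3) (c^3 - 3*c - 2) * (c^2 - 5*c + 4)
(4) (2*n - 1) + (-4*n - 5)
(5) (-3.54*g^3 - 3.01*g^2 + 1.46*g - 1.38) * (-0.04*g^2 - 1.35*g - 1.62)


(1) = -m^5 - m^4 + 7*m^3 + 2*m^2 - m - 3
(2) = o^4 - 13*o^3 + 54*o^2 - 72*o
(3) = c^5 - 5*c^4 + c^3 + 13*c^2 - 2*c - 8
(4) = -2*n - 6
(5) = 0.1416*g^5 + 4.8994*g^4 + 9.7399*g^3 + 2.9604*g^2 - 0.5022*g + 2.2356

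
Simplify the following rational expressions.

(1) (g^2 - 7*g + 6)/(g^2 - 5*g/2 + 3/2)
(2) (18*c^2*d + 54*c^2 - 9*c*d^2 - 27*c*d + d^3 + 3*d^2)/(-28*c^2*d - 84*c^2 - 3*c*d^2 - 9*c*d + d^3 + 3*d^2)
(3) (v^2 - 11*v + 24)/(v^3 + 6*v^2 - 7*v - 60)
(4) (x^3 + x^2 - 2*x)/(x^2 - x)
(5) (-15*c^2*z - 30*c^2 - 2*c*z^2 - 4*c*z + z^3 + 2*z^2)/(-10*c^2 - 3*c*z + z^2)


(1) = (2*g - 12)/(2*g - 3)
(2) = (-18*c^2 + 9*c*d - d^2)/(28*c^2 + 3*c*d - d^2)
(3) = (v - 8)/(v^2 + 9*v + 20)
(4) = x + 2
(5) = (3*c*z + 6*c + z^2 + 2*z)/(2*c + z)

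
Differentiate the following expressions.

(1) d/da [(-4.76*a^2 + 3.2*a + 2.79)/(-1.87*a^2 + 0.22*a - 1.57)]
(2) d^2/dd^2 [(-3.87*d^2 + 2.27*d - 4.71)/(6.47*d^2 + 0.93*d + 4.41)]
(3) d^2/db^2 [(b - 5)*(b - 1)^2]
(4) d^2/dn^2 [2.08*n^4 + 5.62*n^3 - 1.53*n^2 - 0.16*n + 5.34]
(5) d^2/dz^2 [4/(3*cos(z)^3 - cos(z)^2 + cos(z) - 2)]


(1) = (4.9368*a^2 + 25.381*a - 5.6378)/(3.4969*a^4 - 0.8228*a^3 + 5.9202*a^2 - 0.6908*a + 2.4649)
(2) = (236.62084*d^3 - 520.45974*d^2 - 558.65862*d + 91.48248)/(270.840023*d^6 + 116.791911*d^5 + 570.607416*d^4 + 160.016823*d^3 + 388.930248*d^2 + 54.260199*d + 85.766121)
(3) = 6*b - 14
(4) = 24.96*n^2 + 33.72*n - 3.06
(5) = 4*((13*cos(z) - 8*cos(2*z) + 27*cos(3*z))*(3*cos(z)^3 - cos(z)^2 + cos(z) - 2)/4 + 2*(9*cos(z)^2 - 2*cos(z) + 1)^2*sin(z)^2)/(3*cos(z)^3 - cos(z)^2 + cos(z) - 2)^3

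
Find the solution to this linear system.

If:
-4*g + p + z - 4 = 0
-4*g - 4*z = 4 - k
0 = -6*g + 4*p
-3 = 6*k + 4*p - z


Then:
g = -34/25
k = 24/25
p = -51/25
z = 3/5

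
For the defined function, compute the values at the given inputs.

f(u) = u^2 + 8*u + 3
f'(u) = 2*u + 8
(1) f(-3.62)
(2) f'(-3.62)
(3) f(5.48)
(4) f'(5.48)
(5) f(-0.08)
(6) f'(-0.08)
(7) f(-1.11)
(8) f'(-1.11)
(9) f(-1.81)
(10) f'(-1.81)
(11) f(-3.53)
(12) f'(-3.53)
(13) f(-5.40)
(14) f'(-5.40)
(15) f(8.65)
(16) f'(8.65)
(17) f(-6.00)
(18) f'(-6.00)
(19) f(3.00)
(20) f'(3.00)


(1) = -12.86
(2) = 0.76
(3) = 76.87
(4) = 18.96
(5) = 2.37
(6) = 7.84
(7) = -4.65
(8) = 5.78
(9) = -8.20
(10) = 4.38
(11) = -12.78
(12) = 0.94
(13) = -11.04
(14) = -2.80
(15) = 147.02
(16) = 25.30
(17) = -9.00
(18) = -4.00
(19) = 36.00
(20) = 14.00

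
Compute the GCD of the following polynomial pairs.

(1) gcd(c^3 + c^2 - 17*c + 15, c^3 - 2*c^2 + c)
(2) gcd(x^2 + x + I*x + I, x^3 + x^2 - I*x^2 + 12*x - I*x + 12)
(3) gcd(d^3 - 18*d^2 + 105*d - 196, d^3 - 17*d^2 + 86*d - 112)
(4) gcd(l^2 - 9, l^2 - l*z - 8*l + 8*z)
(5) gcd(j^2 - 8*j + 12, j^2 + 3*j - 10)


(1) = gcd((c - 3)*(c - 1)*(c + 5), c*(c - 1)^2) = c - 1
(2) = x + 1
(3) = gcd((d - 7)^2*(d - 4), (d - 8)*(d - 7)*(d - 2)) = d - 7
(4) = gcd((l - 3)*(l + 3), (l - 8)*(l - z)) = 1
(5) = j - 2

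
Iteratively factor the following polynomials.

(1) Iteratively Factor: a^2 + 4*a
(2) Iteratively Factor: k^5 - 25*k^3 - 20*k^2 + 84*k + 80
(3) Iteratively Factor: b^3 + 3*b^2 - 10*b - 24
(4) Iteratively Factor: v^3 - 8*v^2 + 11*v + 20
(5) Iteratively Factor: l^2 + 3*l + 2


(1) = (a + 4)*(a)
(2) = (k + 4)*(k^4 - 4*k^3 - 9*k^2 + 16*k + 20) = (k - 2)*(k + 4)*(k^3 - 2*k^2 - 13*k - 10) = (k - 2)*(k + 2)*(k + 4)*(k^2 - 4*k - 5) = (k - 5)*(k - 2)*(k + 2)*(k + 4)*(k + 1)
(3) = (b - 3)*(b^2 + 6*b + 8) = (b - 3)*(b + 4)*(b + 2)
(4) = (v + 1)*(v^2 - 9*v + 20) = (v - 4)*(v + 1)*(v - 5)
(5) = (l + 2)*(l + 1)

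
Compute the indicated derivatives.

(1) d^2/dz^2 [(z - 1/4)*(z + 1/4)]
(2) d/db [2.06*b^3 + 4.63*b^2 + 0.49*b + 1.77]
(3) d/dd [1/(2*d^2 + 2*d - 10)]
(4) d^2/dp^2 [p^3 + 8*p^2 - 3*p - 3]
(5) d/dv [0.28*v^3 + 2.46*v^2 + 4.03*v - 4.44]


(1) = 2
(2) = 6.18*b^2 + 9.26*b + 0.49
(3) = (-d - 1/2)/(d^2 + d - 5)^2
(4) = 6*p + 16
(5) = 0.84*v^2 + 4.92*v + 4.03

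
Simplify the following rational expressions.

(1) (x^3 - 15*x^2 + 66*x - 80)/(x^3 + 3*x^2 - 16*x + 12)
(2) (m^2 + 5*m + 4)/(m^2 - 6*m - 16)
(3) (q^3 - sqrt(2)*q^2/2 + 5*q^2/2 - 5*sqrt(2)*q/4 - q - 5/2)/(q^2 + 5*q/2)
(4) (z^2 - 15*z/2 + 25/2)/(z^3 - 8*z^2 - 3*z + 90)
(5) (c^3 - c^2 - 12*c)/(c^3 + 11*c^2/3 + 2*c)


(1) = (x^2 - 13*x + 40)/(x^2 + 5*x - 6)
(2) = (m^2 + 5*m + 4)/(m^2 - 6*m - 16)
(3) = (8*q^2 - 4*sqrt(2)*q - 8)/(8*q)
(4) = (2*z - 5)/(2*z^2 - 6*z - 36)
(5) = (3*c - 12)/(3*c + 2)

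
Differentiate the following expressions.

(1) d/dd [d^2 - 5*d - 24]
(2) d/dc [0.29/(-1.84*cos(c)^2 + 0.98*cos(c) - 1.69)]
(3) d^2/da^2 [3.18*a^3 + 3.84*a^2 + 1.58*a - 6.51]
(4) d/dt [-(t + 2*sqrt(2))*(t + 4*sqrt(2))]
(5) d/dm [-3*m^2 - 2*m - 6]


(1) = 2*d - 5
(2) = (0.2842 - 1.0672*cos(c))*sin(c)/(1.84*cos(c)^2 - 0.98*cos(c) + 1.69)^2
(3) = 19.08*a + 7.68
(4) = -2*t - 6*sqrt(2)
(5) = -6*m - 2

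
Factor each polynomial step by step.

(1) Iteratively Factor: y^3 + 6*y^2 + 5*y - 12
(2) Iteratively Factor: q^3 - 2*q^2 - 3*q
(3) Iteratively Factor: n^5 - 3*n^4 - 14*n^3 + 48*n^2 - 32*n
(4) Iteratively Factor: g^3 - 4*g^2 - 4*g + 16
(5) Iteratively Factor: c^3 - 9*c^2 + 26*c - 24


(1) = (y - 1)*(y^2 + 7*y + 12) = (y - 1)*(y + 4)*(y + 3)
(2) = (q)*(q^2 - 2*q - 3) = q*(q + 1)*(q - 3)
(3) = (n)*(n^4 - 3*n^3 - 14*n^2 + 48*n - 32) = n*(n + 4)*(n^3 - 7*n^2 + 14*n - 8) = n*(n - 4)*(n + 4)*(n^2 - 3*n + 2) = n*(n - 4)*(n - 2)*(n + 4)*(n - 1)
(4) = (g + 2)*(g^2 - 6*g + 8) = (g - 4)*(g + 2)*(g - 2)
(5) = (c - 2)*(c^2 - 7*c + 12) = (c - 4)*(c - 2)*(c - 3)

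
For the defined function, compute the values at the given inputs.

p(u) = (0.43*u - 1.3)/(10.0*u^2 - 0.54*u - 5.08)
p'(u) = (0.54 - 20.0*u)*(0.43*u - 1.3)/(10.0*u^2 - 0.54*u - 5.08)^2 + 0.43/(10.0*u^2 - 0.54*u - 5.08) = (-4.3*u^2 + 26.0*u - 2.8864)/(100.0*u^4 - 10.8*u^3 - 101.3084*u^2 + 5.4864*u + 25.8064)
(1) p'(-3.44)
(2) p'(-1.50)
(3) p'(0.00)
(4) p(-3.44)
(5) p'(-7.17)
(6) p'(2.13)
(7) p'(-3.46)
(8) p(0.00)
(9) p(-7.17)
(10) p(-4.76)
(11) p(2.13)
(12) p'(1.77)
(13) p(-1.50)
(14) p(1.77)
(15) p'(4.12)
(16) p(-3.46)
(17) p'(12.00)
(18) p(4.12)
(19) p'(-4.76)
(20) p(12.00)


(1) = -0.01
(2) = -0.16
(3) = -0.11
(4) = -0.02
(5) = -0.00
(6) = 0.02
(7) = -0.01
(8) = 0.26
(9) = -0.01
(10) = -0.01
(11) = -0.01
(12) = 0.05
(13) = -0.11
(14) = -0.02
(15) = 0.00
(16) = -0.02
(17) = -0.00
(18) = 0.00
(19) = -0.00
(20) = 0.00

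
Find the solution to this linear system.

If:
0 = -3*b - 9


Then:
b = -3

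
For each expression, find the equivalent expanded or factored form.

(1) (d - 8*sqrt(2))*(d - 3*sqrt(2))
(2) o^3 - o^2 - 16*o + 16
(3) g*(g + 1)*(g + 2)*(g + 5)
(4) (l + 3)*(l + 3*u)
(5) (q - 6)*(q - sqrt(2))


(1) = d^2 - 11*sqrt(2)*d + 48
(2) = (o - 4)*(o - 1)*(o + 4)
(3) = g^4 + 8*g^3 + 17*g^2 + 10*g
(4) = l^2 + 3*l*u + 3*l + 9*u
(5) = q^2 - 6*q - sqrt(2)*q + 6*sqrt(2)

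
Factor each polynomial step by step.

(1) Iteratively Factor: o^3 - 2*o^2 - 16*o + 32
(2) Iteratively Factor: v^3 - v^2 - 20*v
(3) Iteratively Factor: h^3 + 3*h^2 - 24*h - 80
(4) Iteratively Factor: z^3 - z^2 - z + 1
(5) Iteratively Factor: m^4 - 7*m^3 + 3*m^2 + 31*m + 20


(1) = (o - 4)*(o^2 + 2*o - 8) = (o - 4)*(o + 4)*(o - 2)
(2) = (v)*(v^2 - v - 20) = v*(v + 4)*(v - 5)
(3) = (h + 4)*(h^2 - h - 20) = (h - 5)*(h + 4)*(h + 4)
(4) = (z + 1)*(z^2 - 2*z + 1) = (z - 1)*(z + 1)*(z - 1)
(5) = (m + 1)*(m^3 - 8*m^2 + 11*m + 20) = (m + 1)^2*(m^2 - 9*m + 20) = (m - 4)*(m + 1)^2*(m - 5)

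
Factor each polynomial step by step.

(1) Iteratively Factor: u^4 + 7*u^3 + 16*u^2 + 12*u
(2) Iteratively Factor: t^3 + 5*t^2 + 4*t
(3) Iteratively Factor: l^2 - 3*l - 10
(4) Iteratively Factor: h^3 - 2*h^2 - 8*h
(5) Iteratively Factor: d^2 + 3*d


(1) = (u + 2)*(u^3 + 5*u^2 + 6*u) = (u + 2)^2*(u^2 + 3*u) = u*(u + 2)^2*(u + 3)
(2) = (t + 4)*(t^2 + t) = t*(t + 4)*(t + 1)
(3) = (l + 2)*(l - 5)
(4) = (h)*(h^2 - 2*h - 8) = h*(h - 4)*(h + 2)
(5) = (d + 3)*(d)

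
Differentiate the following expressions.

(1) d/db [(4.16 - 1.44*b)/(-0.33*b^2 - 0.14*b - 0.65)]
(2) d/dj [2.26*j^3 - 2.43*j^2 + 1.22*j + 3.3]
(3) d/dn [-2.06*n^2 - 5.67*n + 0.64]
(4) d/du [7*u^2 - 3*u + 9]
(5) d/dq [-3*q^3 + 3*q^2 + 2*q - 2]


(1) = (-0.4752*b^2 + 2.7456*b + 1.5184)/(0.1089*b^4 + 0.0924*b^3 + 0.4486*b^2 + 0.182*b + 0.4225)
(2) = 6.78*j^2 - 4.86*j + 1.22
(3) = -4.12*n - 5.67
(4) = 14*u - 3
(5) = -9*q^2 + 6*q + 2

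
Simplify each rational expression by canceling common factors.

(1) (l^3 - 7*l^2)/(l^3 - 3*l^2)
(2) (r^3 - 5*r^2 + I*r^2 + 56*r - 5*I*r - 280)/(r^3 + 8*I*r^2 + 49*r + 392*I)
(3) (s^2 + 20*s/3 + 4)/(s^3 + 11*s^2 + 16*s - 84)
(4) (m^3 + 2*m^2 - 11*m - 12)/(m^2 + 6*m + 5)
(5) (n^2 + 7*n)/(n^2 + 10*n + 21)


(1) = (l - 7)/(l - 3)
(2) = (r - 5)/(r + 7*I)
(3) = (3*s + 2)/(3*s^2 + 15*s - 42)
(4) = (m^2 + m - 12)/(m + 5)
(5) = n/(n + 3)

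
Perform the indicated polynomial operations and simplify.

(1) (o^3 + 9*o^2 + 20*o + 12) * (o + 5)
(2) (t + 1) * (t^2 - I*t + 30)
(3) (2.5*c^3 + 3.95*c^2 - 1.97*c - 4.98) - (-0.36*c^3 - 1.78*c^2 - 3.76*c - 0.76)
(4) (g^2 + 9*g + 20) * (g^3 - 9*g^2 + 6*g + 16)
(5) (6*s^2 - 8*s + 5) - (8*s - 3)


(1) = o^4 + 14*o^3 + 65*o^2 + 112*o + 60
(2) = t^3 + t^2 - I*t^2 + 30*t - I*t + 30
(3) = 2.86*c^3 + 5.73*c^2 + 1.79*c - 4.22
(4) = g^5 - 55*g^3 - 110*g^2 + 264*g + 320
(5) = 6*s^2 - 16*s + 8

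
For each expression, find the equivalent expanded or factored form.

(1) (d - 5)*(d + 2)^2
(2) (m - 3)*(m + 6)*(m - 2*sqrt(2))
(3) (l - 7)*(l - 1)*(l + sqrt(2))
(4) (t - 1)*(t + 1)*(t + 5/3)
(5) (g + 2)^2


(1) = d^3 - d^2 - 16*d - 20
(2) = m^3 - 2*sqrt(2)*m^2 + 3*m^2 - 18*m - 6*sqrt(2)*m + 36*sqrt(2)
(3) = l^3 - 8*l^2 + sqrt(2)*l^2 - 8*sqrt(2)*l + 7*l + 7*sqrt(2)
(4) = t^3 + 5*t^2/3 - t - 5/3
(5) = g^2 + 4*g + 4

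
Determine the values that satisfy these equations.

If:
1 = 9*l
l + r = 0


Then:
l = 1/9
r = -1/9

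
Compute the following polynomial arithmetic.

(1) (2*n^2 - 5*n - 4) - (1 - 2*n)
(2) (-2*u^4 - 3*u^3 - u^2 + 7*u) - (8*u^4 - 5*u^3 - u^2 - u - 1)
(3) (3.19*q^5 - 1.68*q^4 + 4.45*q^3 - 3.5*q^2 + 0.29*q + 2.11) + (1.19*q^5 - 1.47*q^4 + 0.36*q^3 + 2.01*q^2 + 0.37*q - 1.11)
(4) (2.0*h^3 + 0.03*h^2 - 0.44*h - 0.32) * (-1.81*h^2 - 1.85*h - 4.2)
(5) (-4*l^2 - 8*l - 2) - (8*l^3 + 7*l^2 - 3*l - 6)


(1) = 2*n^2 - 3*n - 5
(2) = -10*u^4 + 2*u^3 + 8*u + 1
(3) = 4.38*q^5 - 3.15*q^4 + 4.81*q^3 - 1.49*q^2 + 0.66*q + 1.0
(4) = -3.62*h^5 - 3.7543*h^4 - 7.6591*h^3 + 1.2672*h^2 + 2.44*h + 1.344
(5) = -8*l^3 - 11*l^2 - 5*l + 4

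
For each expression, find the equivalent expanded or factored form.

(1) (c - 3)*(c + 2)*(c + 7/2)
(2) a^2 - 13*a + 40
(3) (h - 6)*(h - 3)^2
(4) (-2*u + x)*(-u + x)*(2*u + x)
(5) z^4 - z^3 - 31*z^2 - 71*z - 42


(1) = c^3 + 5*c^2/2 - 19*c/2 - 21
(2) = (a - 8)*(a - 5)
(3) = h^3 - 12*h^2 + 45*h - 54
(4) = 4*u^3 - 4*u^2*x - u*x^2 + x^3
(5) = (z - 7)*(z + 1)*(z + 2)*(z + 3)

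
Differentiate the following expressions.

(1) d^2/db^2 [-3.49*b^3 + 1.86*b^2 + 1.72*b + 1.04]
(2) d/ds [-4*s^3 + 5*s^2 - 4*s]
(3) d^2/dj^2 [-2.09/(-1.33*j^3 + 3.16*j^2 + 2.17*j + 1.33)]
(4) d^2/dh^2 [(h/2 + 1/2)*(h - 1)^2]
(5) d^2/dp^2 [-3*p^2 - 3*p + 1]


(1) = 3.72 - 20.94*b
(2) = -12*s^2 + 10*s - 4
(3) = ((13.2088 - 16.6782*j)*(-1.33*j^3 + 3.16*j^2 + 2.17*j + 1.33) - 2.09*(-7.98*j^2 + 12.64*j + 4.34)*(-3.99*j^2 + 6.32*j + 2.17))/(-1.33*j^3 + 3.16*j^2 + 2.17*j + 1.33)^3
(4) = 3*h - 1
(5) = -6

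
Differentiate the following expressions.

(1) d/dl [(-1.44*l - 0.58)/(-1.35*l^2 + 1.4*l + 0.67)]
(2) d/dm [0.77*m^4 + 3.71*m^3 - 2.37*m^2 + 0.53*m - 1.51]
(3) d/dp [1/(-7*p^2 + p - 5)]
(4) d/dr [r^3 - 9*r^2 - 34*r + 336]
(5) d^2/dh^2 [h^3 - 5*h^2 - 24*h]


(1) = (1.944*l^2 - 2.016*l - (1.44*l + 0.58)*(2.7*l - 1.4) - 0.9648)/(-1.35*l^2 + 1.4*l + 0.67)^2
(2) = 3.08*m^3 + 11.13*m^2 - 4.74*m + 0.53
(3) = (14*p - 1)/(7*p^2 - p + 5)^2
(4) = 3*r^2 - 18*r - 34
(5) = 6*h - 10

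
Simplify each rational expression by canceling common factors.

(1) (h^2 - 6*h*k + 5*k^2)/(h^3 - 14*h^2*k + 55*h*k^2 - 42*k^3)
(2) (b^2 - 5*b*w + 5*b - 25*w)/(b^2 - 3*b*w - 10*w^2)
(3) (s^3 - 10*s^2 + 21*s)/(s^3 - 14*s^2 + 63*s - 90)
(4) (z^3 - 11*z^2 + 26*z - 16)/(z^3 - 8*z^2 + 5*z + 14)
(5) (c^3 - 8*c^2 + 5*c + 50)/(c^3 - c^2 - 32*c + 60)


(1) = (h - 5*k)/(h^2 - 13*h*k + 42*k^2)
(2) = (b + 5)/(b + 2*w)
(3) = (s^2 - 7*s)/(s^2 - 11*s + 30)
(4) = (z^2 - 9*z + 8)/(z^2 - 6*z - 7)
(5) = (c^2 - 3*c - 10)/(c^2 + 4*c - 12)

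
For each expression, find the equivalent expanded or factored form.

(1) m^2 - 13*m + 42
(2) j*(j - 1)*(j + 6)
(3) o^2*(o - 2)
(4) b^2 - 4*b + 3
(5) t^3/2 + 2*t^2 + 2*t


(1) = (m - 7)*(m - 6)
(2) = j^3 + 5*j^2 - 6*j
(3) = o^3 - 2*o^2
(4) = (b - 3)*(b - 1)
(5) = t*(t/2 + 1)*(t + 2)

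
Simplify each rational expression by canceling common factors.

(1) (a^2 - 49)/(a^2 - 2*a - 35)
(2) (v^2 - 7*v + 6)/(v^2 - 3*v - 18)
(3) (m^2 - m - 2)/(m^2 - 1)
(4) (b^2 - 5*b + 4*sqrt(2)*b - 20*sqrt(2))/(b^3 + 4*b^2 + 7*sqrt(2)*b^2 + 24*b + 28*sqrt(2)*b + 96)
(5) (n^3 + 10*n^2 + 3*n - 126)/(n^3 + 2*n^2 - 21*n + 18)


(1) = (a + 7)/(a + 5)
(2) = (v - 1)/(v + 3)
(3) = (m - 2)/(m - 1)
(4) = (b - 5)/(b^2 + b*(4 + 3*sqrt(2)) + 12*sqrt(2))
(5) = (n + 7)/(n - 1)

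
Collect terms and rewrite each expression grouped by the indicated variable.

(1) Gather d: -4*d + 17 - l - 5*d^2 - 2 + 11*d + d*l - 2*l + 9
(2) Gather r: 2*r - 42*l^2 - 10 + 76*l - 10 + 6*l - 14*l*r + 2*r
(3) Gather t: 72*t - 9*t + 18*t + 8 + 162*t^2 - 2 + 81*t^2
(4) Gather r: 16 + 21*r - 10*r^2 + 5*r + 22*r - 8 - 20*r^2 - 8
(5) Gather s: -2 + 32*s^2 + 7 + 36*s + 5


(1) = -5*d^2 + d*(l + 7) - 3*l + 24
(2) = -42*l^2 + 82*l + r*(4 - 14*l) - 20
(3) = 243*t^2 + 81*t + 6
(4) = -30*r^2 + 48*r
(5) = 32*s^2 + 36*s + 10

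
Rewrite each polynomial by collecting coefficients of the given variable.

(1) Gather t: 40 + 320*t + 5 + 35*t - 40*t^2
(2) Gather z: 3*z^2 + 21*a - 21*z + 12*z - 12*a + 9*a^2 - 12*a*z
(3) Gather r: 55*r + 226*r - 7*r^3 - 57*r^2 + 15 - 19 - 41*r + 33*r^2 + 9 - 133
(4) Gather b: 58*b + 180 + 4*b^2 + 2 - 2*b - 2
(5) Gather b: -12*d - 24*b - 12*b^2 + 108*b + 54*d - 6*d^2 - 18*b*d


(1) = -40*t^2 + 355*t + 45
(2) = 9*a^2 + 9*a + 3*z^2 + z*(-12*a - 9)
(3) = -7*r^3 - 24*r^2 + 240*r - 128
(4) = 4*b^2 + 56*b + 180
(5) = -12*b^2 + b*(84 - 18*d) - 6*d^2 + 42*d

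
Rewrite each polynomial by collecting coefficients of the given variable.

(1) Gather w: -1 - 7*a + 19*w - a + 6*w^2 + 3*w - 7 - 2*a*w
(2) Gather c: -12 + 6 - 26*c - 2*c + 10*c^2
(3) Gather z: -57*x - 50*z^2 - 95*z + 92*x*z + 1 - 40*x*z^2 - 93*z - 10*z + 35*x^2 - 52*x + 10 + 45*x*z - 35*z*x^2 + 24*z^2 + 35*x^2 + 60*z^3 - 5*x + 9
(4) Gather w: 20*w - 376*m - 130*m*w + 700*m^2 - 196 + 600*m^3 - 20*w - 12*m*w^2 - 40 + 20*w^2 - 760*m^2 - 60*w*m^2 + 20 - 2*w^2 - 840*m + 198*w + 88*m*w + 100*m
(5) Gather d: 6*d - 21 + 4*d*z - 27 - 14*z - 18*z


(1) = -8*a + 6*w^2 + w*(22 - 2*a) - 8
(2) = 10*c^2 - 28*c - 6
(3) = 70*x^2 - 114*x + 60*z^3 + z^2*(-40*x - 26) + z*(-35*x^2 + 137*x - 198) + 20
(4) = 600*m^3 - 60*m^2 - 1116*m + w^2*(18 - 12*m) + w*(-60*m^2 - 42*m + 198) - 216
(5) = d*(4*z + 6) - 32*z - 48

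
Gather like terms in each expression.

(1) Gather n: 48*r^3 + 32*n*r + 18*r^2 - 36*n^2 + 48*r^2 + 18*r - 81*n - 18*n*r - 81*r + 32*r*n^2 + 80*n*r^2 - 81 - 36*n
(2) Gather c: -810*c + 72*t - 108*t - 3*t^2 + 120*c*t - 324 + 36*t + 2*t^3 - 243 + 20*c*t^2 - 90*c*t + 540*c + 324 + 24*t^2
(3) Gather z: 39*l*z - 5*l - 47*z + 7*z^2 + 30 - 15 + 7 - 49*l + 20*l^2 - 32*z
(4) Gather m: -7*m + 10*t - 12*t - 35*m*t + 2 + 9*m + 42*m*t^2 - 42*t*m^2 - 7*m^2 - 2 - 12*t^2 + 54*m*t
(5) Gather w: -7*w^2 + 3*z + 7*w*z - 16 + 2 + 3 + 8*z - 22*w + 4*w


(1) = n^2*(32*r - 36) + n*(80*r^2 + 14*r - 117) + 48*r^3 + 66*r^2 - 63*r - 81
(2) = c*(20*t^2 + 30*t - 270) + 2*t^3 + 21*t^2 - 243
(3) = 20*l^2 - 54*l + 7*z^2 + z*(39*l - 79) + 22
(4) = m^2*(-42*t - 7) + m*(42*t^2 + 19*t + 2) - 12*t^2 - 2*t
(5) = -7*w^2 + w*(7*z - 18) + 11*z - 11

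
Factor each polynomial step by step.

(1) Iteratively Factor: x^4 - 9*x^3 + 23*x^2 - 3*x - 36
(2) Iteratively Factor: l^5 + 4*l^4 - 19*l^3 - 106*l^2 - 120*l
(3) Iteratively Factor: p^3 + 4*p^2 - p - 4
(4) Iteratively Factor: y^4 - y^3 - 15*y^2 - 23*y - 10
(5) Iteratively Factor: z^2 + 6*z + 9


(1) = (x - 3)*(x^3 - 6*x^2 + 5*x + 12) = (x - 3)*(x + 1)*(x^2 - 7*x + 12) = (x - 3)^2*(x + 1)*(x - 4)
(2) = (l + 4)*(l^4 - 19*l^2 - 30*l) = (l + 3)*(l + 4)*(l^3 - 3*l^2 - 10*l) = (l + 2)*(l + 3)*(l + 4)*(l^2 - 5*l) = (l - 5)*(l + 2)*(l + 3)*(l + 4)*(l)
(3) = (p + 1)*(p^2 + 3*p - 4) = (p + 1)*(p + 4)*(p - 1)
(4) = (y - 5)*(y^3 + 4*y^2 + 5*y + 2) = (y - 5)*(y + 1)*(y^2 + 3*y + 2) = (y - 5)*(y + 1)^2*(y + 2)
(5) = (z + 3)*(z + 3)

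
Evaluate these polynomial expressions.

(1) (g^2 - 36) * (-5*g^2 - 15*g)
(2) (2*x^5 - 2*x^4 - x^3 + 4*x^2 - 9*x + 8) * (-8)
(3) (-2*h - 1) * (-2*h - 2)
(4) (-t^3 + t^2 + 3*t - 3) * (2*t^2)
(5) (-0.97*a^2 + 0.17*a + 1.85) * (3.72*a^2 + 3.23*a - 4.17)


(1) = -5*g^4 - 15*g^3 + 180*g^2 + 540*g
(2) = -16*x^5 + 16*x^4 + 8*x^3 - 32*x^2 + 72*x - 64
(3) = 4*h^2 + 6*h + 2
(4) = -2*t^5 + 2*t^4 + 6*t^3 - 6*t^2
(5) = -3.6084*a^4 - 2.5007*a^3 + 11.476*a^2 + 5.2666*a - 7.7145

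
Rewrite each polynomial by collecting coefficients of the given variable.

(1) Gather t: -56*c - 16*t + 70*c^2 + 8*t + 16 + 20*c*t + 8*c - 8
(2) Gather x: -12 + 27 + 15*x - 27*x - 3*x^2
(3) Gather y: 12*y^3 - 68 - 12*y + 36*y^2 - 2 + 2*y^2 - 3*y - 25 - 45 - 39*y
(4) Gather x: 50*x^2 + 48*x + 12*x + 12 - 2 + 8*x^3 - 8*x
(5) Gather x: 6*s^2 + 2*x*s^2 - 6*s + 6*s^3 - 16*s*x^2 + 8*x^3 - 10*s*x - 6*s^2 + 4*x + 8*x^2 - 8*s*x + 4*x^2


(1) = 70*c^2 - 48*c + t*(20*c - 8) + 8
(2) = -3*x^2 - 12*x + 15
(3) = 12*y^3 + 38*y^2 - 54*y - 140
(4) = 8*x^3 + 50*x^2 + 52*x + 10
(5) = 6*s^3 - 6*s + 8*x^3 + x^2*(12 - 16*s) + x*(2*s^2 - 18*s + 4)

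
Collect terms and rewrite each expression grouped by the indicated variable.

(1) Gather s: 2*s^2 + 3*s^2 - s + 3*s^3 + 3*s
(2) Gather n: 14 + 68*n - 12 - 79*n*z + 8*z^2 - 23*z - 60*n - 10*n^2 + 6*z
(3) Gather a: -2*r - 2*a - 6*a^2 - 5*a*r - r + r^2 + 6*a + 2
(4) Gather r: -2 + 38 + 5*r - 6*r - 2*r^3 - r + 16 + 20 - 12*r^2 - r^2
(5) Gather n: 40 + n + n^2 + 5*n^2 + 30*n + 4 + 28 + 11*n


(1) = 3*s^3 + 5*s^2 + 2*s
(2) = -10*n^2 + n*(8 - 79*z) + 8*z^2 - 17*z + 2
(3) = -6*a^2 + a*(4 - 5*r) + r^2 - 3*r + 2
(4) = -2*r^3 - 13*r^2 - 2*r + 72
(5) = 6*n^2 + 42*n + 72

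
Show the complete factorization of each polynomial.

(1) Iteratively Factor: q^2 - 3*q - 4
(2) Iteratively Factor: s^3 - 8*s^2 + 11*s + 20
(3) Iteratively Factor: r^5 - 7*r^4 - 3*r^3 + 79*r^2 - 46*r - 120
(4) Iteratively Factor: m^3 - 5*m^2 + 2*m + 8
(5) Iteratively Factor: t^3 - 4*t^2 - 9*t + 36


(1) = (q + 1)*(q - 4)
(2) = (s - 5)*(s^2 - 3*s - 4) = (s - 5)*(s + 1)*(s - 4)
(3) = (r - 4)*(r^4 - 3*r^3 - 15*r^2 + 19*r + 30) = (r - 5)*(r - 4)*(r^3 + 2*r^2 - 5*r - 6) = (r - 5)*(r - 4)*(r + 3)*(r^2 - r - 2) = (r - 5)*(r - 4)*(r - 2)*(r + 3)*(r + 1)
(4) = (m - 2)*(m^2 - 3*m - 4) = (m - 4)*(m - 2)*(m + 1)
(5) = (t + 3)*(t^2 - 7*t + 12) = (t - 3)*(t + 3)*(t - 4)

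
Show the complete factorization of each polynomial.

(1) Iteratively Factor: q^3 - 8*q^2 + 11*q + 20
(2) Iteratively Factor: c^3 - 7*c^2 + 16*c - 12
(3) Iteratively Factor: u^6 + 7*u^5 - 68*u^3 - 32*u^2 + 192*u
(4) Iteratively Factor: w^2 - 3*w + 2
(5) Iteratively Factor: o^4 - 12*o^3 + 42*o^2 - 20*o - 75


(1) = (q + 1)*(q^2 - 9*q + 20) = (q - 5)*(q + 1)*(q - 4)
(2) = (c - 2)*(c^2 - 5*c + 6) = (c - 3)*(c - 2)*(c - 2)
(3) = (u - 2)*(u^5 + 9*u^4 + 18*u^3 - 32*u^2 - 96*u) = u*(u - 2)*(u^4 + 9*u^3 + 18*u^2 - 32*u - 96) = u*(u - 2)*(u + 4)*(u^3 + 5*u^2 - 2*u - 24) = u*(u - 2)*(u + 4)^2*(u^2 + u - 6) = u*(u - 2)^2*(u + 4)^2*(u + 3)
(4) = (w - 2)*(w - 1)
(5) = (o - 3)*(o^3 - 9*o^2 + 15*o + 25) = (o - 3)*(o + 1)*(o^2 - 10*o + 25) = (o - 5)*(o - 3)*(o + 1)*(o - 5)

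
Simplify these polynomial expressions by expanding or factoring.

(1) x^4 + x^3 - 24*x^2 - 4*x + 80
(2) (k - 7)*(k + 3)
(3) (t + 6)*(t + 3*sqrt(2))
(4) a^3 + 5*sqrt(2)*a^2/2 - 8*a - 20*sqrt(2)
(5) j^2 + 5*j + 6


(1) = (x - 4)*(x - 2)*(x + 2)*(x + 5)
(2) = k^2 - 4*k - 21
(3) = t^2 + 3*sqrt(2)*t + 6*t + 18*sqrt(2)
(4) = (a - 2*sqrt(2))*(a + 2*sqrt(2))*(a + 5*sqrt(2)/2)
(5) = (j + 2)*(j + 3)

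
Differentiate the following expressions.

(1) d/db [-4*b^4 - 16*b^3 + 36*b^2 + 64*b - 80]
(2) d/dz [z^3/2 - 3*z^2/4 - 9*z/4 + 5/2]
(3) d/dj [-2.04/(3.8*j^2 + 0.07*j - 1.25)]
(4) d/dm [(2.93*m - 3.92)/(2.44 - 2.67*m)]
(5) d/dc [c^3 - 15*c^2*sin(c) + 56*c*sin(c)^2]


(1) = -16*b^3 - 48*b^2 + 72*b + 64
(2) = 3*z^2/2 - 3*z/2 - 9/4
(3) = (15.504*j + 0.1428)/(3.8*j^2 + 0.07*j - 1.25)^2
(4) = (8.093968 - 8.856924*m)/(2.67*m - 2.44)^3
(5) = -15*c^2*cos(c) + 3*c^2 - 30*c*sin(c) + 56*c*sin(2*c) + 56*sin(c)^2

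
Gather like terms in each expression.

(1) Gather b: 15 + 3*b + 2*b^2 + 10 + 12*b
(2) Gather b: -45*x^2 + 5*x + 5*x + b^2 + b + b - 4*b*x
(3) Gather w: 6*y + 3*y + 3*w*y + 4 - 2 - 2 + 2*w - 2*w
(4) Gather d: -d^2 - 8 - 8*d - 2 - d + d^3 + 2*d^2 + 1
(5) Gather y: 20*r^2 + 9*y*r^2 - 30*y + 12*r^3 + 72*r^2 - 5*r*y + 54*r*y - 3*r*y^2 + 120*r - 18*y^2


(1) = 2*b^2 + 15*b + 25
(2) = b^2 + b*(2 - 4*x) - 45*x^2 + 10*x
(3) = 3*w*y + 9*y
(4) = d^3 + d^2 - 9*d - 9
(5) = 12*r^3 + 92*r^2 + 120*r + y^2*(-3*r - 18) + y*(9*r^2 + 49*r - 30)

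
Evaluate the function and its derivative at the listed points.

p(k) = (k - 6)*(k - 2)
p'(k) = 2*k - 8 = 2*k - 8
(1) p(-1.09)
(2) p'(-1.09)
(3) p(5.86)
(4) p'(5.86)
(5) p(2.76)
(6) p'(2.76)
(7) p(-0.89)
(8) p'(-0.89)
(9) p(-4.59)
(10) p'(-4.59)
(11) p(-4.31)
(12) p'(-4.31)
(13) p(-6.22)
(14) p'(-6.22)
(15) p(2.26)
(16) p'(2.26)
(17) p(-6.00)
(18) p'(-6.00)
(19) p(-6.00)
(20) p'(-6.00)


(1) = 21.91
(2) = -10.18
(3) = -0.54
(4) = 3.72
(5) = -2.46
(6) = -2.48
(7) = 19.91
(8) = -9.78
(9) = 69.79
(10) = -17.18
(11) = 65.06
(12) = -16.62
(13) = 100.45
(14) = -20.44
(15) = -0.97
(16) = -3.48
(17) = 96.00
(18) = -20.00
(19) = 96.00
(20) = -20.00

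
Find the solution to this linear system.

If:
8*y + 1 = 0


Then:
y = -1/8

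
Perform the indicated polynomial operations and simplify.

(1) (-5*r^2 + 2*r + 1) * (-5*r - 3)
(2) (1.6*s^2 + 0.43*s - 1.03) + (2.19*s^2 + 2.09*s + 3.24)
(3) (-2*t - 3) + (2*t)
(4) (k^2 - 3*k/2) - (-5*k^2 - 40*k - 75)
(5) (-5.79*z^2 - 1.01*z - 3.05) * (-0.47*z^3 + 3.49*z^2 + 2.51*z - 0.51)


(1) = 25*r^3 + 5*r^2 - 11*r - 3
(2) = 3.79*s^2 + 2.52*s + 2.21
(3) = -3
(4) = 6*k^2 + 77*k/2 + 75
(5) = 2.7213*z^5 - 19.7324*z^4 - 16.6243*z^3 - 10.2267*z^2 - 7.1404*z + 1.5555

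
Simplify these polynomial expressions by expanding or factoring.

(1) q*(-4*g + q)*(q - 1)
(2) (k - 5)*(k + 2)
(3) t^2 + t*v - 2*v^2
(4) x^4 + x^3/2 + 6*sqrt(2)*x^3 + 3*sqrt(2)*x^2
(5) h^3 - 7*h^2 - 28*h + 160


(1) = -4*g*q^2 + 4*g*q + q^3 - q^2
(2) = k^2 - 3*k - 10
(3) = (t - v)*(t + 2*v)
(4) = x^2*(x + 1/2)*(x + 6*sqrt(2))
(5) = (h - 8)*(h - 4)*(h + 5)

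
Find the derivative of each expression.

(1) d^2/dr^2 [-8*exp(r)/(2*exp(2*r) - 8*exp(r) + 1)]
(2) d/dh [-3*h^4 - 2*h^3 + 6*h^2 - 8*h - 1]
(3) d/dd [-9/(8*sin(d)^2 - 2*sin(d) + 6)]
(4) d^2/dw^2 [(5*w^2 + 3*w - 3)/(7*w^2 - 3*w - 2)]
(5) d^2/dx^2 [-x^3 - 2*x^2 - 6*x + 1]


(1) = (-32*exp(4*r) - 128*exp(3*r) + 96*exp(2*r) - 64*exp(r) - 8)*exp(r)/(8*exp(6*r) - 96*exp(5*r) + 396*exp(4*r) - 608*exp(3*r) + 198*exp(2*r) - 24*exp(r) + 1)
(2) = -12*h^3 - 6*h^2 + 12*h - 8
(3) = 9*(8*sin(d) - 1)*cos(d)/(2*(4*sin(d)^2 - sin(d) + 3)^2)
(4) = 2*(252*w^3 - 231*w^2 + 315*w - 67)/(343*w^6 - 441*w^5 - 105*w^4 + 225*w^3 + 30*w^2 - 36*w - 8)
(5) = -6*x - 4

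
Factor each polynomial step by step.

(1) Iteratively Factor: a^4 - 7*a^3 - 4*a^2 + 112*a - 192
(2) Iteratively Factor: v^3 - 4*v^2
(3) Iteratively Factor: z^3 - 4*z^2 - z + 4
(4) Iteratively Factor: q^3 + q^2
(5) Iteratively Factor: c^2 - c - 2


(1) = (a - 4)*(a^3 - 3*a^2 - 16*a + 48) = (a - 4)^2*(a^2 + a - 12) = (a - 4)^2*(a + 4)*(a - 3)
(2) = (v - 4)*(v^2) = v*(v - 4)*(v)
(3) = (z - 1)*(z^2 - 3*z - 4) = (z - 4)*(z - 1)*(z + 1)
(4) = (q + 1)*(q^2) = q*(q + 1)*(q)
(5) = (c - 2)*(c + 1)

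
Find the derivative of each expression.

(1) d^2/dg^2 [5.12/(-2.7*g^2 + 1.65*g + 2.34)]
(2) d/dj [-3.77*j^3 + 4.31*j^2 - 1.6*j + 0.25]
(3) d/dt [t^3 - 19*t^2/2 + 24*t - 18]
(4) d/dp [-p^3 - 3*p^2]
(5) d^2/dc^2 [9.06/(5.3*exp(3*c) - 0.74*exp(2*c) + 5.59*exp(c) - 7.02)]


(1) = (-74.6496*g^2 + 45.6192*g + 5.12*(5.4*g - 1.65)*(10.8*g - 3.3) + 64.69632)/(-2.7*g^2 + 1.65*g + 2.34)^3
(2) = -11.31*j^2 + 8.62*j - 1.6
(3) = 3*t^2 - 19*t + 24
(4) = 3*p*(-p - 2)
(5) = ((-432.162*exp(2*c) + 26.8176*exp(c) - 50.6454)*(5.3*exp(3*c) - 0.74*exp(2*c) + 5.59*exp(c) - 7.02) + 9.06*(15.9*exp(2*c) - 1.48*exp(c) + 5.59)*(31.8*exp(2*c) - 2.96*exp(c) + 11.18)*exp(c))*exp(c)/(5.3*exp(3*c) - 0.74*exp(2*c) + 5.59*exp(c) - 7.02)^3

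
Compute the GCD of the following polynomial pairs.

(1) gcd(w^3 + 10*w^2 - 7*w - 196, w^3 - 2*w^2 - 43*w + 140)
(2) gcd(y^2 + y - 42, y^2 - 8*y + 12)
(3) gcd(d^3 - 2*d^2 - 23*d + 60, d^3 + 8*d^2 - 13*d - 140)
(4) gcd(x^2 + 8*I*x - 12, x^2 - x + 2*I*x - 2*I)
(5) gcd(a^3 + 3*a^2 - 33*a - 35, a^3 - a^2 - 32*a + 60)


(1) = w^2 + 3*w - 28
(2) = y - 6
(3) = d^2 + d - 20
(4) = gcd((x + 2*I)*(x + 6*I), (x - 1)*(x + 2*I)) = x + 2*I
(5) = a - 5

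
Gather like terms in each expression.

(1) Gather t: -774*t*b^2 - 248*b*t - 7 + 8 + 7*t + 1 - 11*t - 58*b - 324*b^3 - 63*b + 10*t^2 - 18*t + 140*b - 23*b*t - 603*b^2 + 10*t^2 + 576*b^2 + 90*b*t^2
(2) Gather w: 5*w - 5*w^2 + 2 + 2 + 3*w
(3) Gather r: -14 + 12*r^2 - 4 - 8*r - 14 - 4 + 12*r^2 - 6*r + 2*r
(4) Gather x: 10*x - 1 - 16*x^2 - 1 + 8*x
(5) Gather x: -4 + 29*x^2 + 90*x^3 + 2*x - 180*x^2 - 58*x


(1) = -324*b^3 - 27*b^2 + 19*b + t^2*(90*b + 20) + t*(-774*b^2 - 271*b - 22) + 2
(2) = -5*w^2 + 8*w + 4
(3) = 24*r^2 - 12*r - 36
(4) = -16*x^2 + 18*x - 2
(5) = 90*x^3 - 151*x^2 - 56*x - 4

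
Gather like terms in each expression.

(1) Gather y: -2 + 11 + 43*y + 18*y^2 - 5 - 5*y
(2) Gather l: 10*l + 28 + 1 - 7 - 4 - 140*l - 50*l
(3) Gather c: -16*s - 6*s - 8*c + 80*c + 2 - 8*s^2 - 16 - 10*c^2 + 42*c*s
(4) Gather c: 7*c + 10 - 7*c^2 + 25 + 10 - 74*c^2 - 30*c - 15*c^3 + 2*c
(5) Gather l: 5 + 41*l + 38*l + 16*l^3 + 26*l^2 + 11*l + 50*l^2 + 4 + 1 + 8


(1) = 18*y^2 + 38*y + 4
(2) = 18 - 180*l
(3) = -10*c^2 + c*(42*s + 72) - 8*s^2 - 22*s - 14
(4) = -15*c^3 - 81*c^2 - 21*c + 45
(5) = 16*l^3 + 76*l^2 + 90*l + 18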